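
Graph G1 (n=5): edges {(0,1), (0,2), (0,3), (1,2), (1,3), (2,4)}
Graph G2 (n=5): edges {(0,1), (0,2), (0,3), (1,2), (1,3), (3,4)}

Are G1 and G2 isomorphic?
Yes, isomorphic

The graphs are isomorphic.
One valid mapping φ: V(G1) → V(G2): 0→0, 1→1, 2→3, 3→2, 4→4

Verify φ preserves adjacency — for each edge of G1, its image is an edge of G2:
  (0,1) → (φ(0),φ(1)) = (0,1) ∈ E(G2) ✓
  (0,2) → (φ(0),φ(2)) = (0,3) ∈ E(G2) ✓
  (0,3) → (φ(0),φ(3)) = (0,2) ∈ E(G2) ✓
  (1,2) → (φ(1),φ(2)) = (1,3) ∈ E(G2) ✓
  (1,3) → (φ(1),φ(3)) = (1,2) ∈ E(G2) ✓
  (2,4) → (φ(2),φ(4)) = (3,4) ∈ E(G2) ✓
All 6 edges of G1 map to edges of G2, and |E(G1)| = |E(G2)| = 6, so φ is a bijection on edges as well as vertices. Hence G1 ≅ G2.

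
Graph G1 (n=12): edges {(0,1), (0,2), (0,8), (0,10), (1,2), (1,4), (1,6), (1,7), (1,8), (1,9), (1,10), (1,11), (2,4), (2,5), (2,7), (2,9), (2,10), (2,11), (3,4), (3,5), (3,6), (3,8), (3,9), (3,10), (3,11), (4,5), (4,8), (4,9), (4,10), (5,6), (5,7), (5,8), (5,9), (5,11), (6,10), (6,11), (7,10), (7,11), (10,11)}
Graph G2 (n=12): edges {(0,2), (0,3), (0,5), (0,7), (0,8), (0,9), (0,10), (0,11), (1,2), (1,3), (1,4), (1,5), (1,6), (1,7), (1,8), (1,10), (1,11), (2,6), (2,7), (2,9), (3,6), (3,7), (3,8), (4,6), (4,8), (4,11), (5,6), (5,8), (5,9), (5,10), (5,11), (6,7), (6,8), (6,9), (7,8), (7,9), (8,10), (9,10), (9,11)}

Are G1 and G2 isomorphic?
Yes, isomorphic

The graphs are isomorphic.
One valid mapping φ: V(G1) → V(G2): 0→4, 1→1, 2→8, 3→9, 4→5, 5→0, 6→2, 7→3, 8→11, 9→10, 10→6, 11→7

Verify φ preserves adjacency — for each edge of G1, its image is an edge of G2:
  (0,1) → (φ(0),φ(1)) = (1,4) ∈ E(G2) ✓
  (0,2) → (φ(0),φ(2)) = (4,8) ∈ E(G2) ✓
  (0,8) → (φ(0),φ(8)) = (4,11) ∈ E(G2) ✓
  (0,10) → (φ(0),φ(10)) = (4,6) ∈ E(G2) ✓
  (1,2) → (φ(1),φ(2)) = (1,8) ∈ E(G2) ✓
  (1,4) → (φ(1),φ(4)) = (1,5) ∈ E(G2) ✓
  (1,6) → (φ(1),φ(6)) = (1,2) ∈ E(G2) ✓
  (1,7) → (φ(1),φ(7)) = (1,3) ∈ E(G2) ✓
  (1,8) → (φ(1),φ(8)) = (1,11) ∈ E(G2) ✓
  (1,9) → (φ(1),φ(9)) = (1,10) ∈ E(G2) ✓
  (1,10) → (φ(1),φ(10)) = (1,6) ∈ E(G2) ✓
  (1,11) → (φ(1),φ(11)) = (1,7) ∈ E(G2) ✓
  (2,4) → (φ(2),φ(4)) = (5,8) ∈ E(G2) ✓
  (2,5) → (φ(2),φ(5)) = (0,8) ∈ E(G2) ✓
  (2,7) → (φ(2),φ(7)) = (3,8) ∈ E(G2) ✓
  (2,9) → (φ(2),φ(9)) = (8,10) ∈ E(G2) ✓
  (2,10) → (φ(2),φ(10)) = (6,8) ∈ E(G2) ✓
  (2,11) → (φ(2),φ(11)) = (7,8) ∈ E(G2) ✓
  (3,4) → (φ(3),φ(4)) = (5,9) ∈ E(G2) ✓
  (3,5) → (φ(3),φ(5)) = (0,9) ∈ E(G2) ✓
  (3,6) → (φ(3),φ(6)) = (2,9) ∈ E(G2) ✓
  (3,8) → (φ(3),φ(8)) = (9,11) ∈ E(G2) ✓
  (3,9) → (φ(3),φ(9)) = (9,10) ∈ E(G2) ✓
  (3,10) → (φ(3),φ(10)) = (6,9) ∈ E(G2) ✓
  (3,11) → (φ(3),φ(11)) = (7,9) ∈ E(G2) ✓
  (4,5) → (φ(4),φ(5)) = (0,5) ∈ E(G2) ✓
  (4,8) → (φ(4),φ(8)) = (5,11) ∈ E(G2) ✓
  (4,9) → (φ(4),φ(9)) = (5,10) ∈ E(G2) ✓
  (4,10) → (φ(4),φ(10)) = (5,6) ∈ E(G2) ✓
  (5,6) → (φ(5),φ(6)) = (0,2) ∈ E(G2) ✓
  (5,7) → (φ(5),φ(7)) = (0,3) ∈ E(G2) ✓
  (5,8) → (φ(5),φ(8)) = (0,11) ∈ E(G2) ✓
  (5,9) → (φ(5),φ(9)) = (0,10) ∈ E(G2) ✓
  (5,11) → (φ(5),φ(11)) = (0,7) ∈ E(G2) ✓
  (6,10) → (φ(6),φ(10)) = (2,6) ∈ E(G2) ✓
  (6,11) → (φ(6),φ(11)) = (2,7) ∈ E(G2) ✓
  (7,10) → (φ(7),φ(10)) = (3,6) ∈ E(G2) ✓
  (7,11) → (φ(7),φ(11)) = (3,7) ∈ E(G2) ✓
  (10,11) → (φ(10),φ(11)) = (6,7) ∈ E(G2) ✓
All 39 edges of G1 map to edges of G2, and |E(G1)| = |E(G2)| = 39, so φ is a bijection on edges as well as vertices. Hence G1 ≅ G2.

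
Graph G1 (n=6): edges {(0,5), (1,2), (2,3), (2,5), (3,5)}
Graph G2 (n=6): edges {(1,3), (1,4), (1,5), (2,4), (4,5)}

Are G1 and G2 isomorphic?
Yes, isomorphic

The graphs are isomorphic.
One valid mapping φ: V(G1) → V(G2): 0→2, 1→3, 2→1, 3→5, 4→0, 5→4

Verify φ preserves adjacency — for each edge of G1, its image is an edge of G2:
  (0,5) → (φ(0),φ(5)) = (2,4) ∈ E(G2) ✓
  (1,2) → (φ(1),φ(2)) = (1,3) ∈ E(G2) ✓
  (2,3) → (φ(2),φ(3)) = (1,5) ∈ E(G2) ✓
  (2,5) → (φ(2),φ(5)) = (1,4) ∈ E(G2) ✓
  (3,5) → (φ(3),φ(5)) = (4,5) ∈ E(G2) ✓
All 5 edges of G1 map to edges of G2, and |E(G1)| = |E(G2)| = 5, so φ is a bijection on edges as well as vertices. Hence G1 ≅ G2.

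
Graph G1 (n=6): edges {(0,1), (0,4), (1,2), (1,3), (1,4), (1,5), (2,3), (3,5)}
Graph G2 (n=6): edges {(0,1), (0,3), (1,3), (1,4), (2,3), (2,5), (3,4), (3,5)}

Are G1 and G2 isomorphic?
Yes, isomorphic

The graphs are isomorphic.
One valid mapping φ: V(G1) → V(G2): 0→2, 1→3, 2→0, 3→1, 4→5, 5→4

Verify φ preserves adjacency — for each edge of G1, its image is an edge of G2:
  (0,1) → (φ(0),φ(1)) = (2,3) ∈ E(G2) ✓
  (0,4) → (φ(0),φ(4)) = (2,5) ∈ E(G2) ✓
  (1,2) → (φ(1),φ(2)) = (0,3) ∈ E(G2) ✓
  (1,3) → (φ(1),φ(3)) = (1,3) ∈ E(G2) ✓
  (1,4) → (φ(1),φ(4)) = (3,5) ∈ E(G2) ✓
  (1,5) → (φ(1),φ(5)) = (3,4) ∈ E(G2) ✓
  (2,3) → (φ(2),φ(3)) = (0,1) ∈ E(G2) ✓
  (3,5) → (φ(3),φ(5)) = (1,4) ∈ E(G2) ✓
All 8 edges of G1 map to edges of G2, and |E(G1)| = |E(G2)| = 8, so φ is a bijection on edges as well as vertices. Hence G1 ≅ G2.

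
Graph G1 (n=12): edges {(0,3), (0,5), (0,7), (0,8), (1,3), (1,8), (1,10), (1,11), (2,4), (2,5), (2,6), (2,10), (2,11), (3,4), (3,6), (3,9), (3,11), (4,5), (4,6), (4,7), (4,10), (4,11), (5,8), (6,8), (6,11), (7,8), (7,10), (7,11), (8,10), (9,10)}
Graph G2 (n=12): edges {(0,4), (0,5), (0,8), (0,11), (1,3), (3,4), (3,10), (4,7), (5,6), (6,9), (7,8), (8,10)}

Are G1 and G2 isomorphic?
No, not isomorphic

The graphs are NOT isomorphic.

Connected components of G1: 1 component(s) with vertex sets [[0, 1, 2, 3, 4, 5, 6, 7, 8, 9, 10, 11]], sizes [12].
Connected components of G2: 2 component(s) with vertex sets [[2], [0, 1, 3, 4, 5, 6, 7, 8, 9, 10, 11]], sizes [1, 11].
The number of connected components (and the multiset of component sizes) is an isomorphism invariant — an isomorphism maps each component of G1 bijectively onto a component of G2. Since G1 has 1 component(s) and G2 has 2, they cannot be isomorphic.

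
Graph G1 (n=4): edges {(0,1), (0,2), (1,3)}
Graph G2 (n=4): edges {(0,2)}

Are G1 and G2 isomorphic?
No, not isomorphic

The graphs are NOT isomorphic.

Counting edges: G1 has 3 edge(s); G2 has 1 edge(s).
Edge count is an isomorphism invariant (a bijection on vertices induces a bijection on edges), so differing edge counts rule out isomorphism.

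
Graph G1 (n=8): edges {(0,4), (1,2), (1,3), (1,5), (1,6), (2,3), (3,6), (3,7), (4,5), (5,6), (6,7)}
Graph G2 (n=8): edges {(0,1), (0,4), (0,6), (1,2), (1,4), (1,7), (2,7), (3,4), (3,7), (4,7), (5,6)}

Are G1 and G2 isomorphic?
Yes, isomorphic

The graphs are isomorphic.
One valid mapping φ: V(G1) → V(G2): 0→5, 1→4, 2→3, 3→7, 4→6, 5→0, 6→1, 7→2

Verify φ preserves adjacency — for each edge of G1, its image is an edge of G2:
  (0,4) → (φ(0),φ(4)) = (5,6) ∈ E(G2) ✓
  (1,2) → (φ(1),φ(2)) = (3,4) ∈ E(G2) ✓
  (1,3) → (φ(1),φ(3)) = (4,7) ∈ E(G2) ✓
  (1,5) → (φ(1),φ(5)) = (0,4) ∈ E(G2) ✓
  (1,6) → (φ(1),φ(6)) = (1,4) ∈ E(G2) ✓
  (2,3) → (φ(2),φ(3)) = (3,7) ∈ E(G2) ✓
  (3,6) → (φ(3),φ(6)) = (1,7) ∈ E(G2) ✓
  (3,7) → (φ(3),φ(7)) = (2,7) ∈ E(G2) ✓
  (4,5) → (φ(4),φ(5)) = (0,6) ∈ E(G2) ✓
  (5,6) → (φ(5),φ(6)) = (0,1) ∈ E(G2) ✓
  (6,7) → (φ(6),φ(7)) = (1,2) ∈ E(G2) ✓
All 11 edges of G1 map to edges of G2, and |E(G1)| = |E(G2)| = 11, so φ is a bijection on edges as well as vertices. Hence G1 ≅ G2.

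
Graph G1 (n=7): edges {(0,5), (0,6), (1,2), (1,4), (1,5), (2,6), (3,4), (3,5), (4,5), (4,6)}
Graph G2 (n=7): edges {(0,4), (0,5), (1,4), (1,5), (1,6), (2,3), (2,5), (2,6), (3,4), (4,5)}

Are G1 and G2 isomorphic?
Yes, isomorphic

The graphs are isomorphic.
One valid mapping φ: V(G1) → V(G2): 0→3, 1→1, 2→6, 3→0, 4→5, 5→4, 6→2

Verify φ preserves adjacency — for each edge of G1, its image is an edge of G2:
  (0,5) → (φ(0),φ(5)) = (3,4) ∈ E(G2) ✓
  (0,6) → (φ(0),φ(6)) = (2,3) ∈ E(G2) ✓
  (1,2) → (φ(1),φ(2)) = (1,6) ∈ E(G2) ✓
  (1,4) → (φ(1),φ(4)) = (1,5) ∈ E(G2) ✓
  (1,5) → (φ(1),φ(5)) = (1,4) ∈ E(G2) ✓
  (2,6) → (φ(2),φ(6)) = (2,6) ∈ E(G2) ✓
  (3,4) → (φ(3),φ(4)) = (0,5) ∈ E(G2) ✓
  (3,5) → (φ(3),φ(5)) = (0,4) ∈ E(G2) ✓
  (4,5) → (φ(4),φ(5)) = (4,5) ∈ E(G2) ✓
  (4,6) → (φ(4),φ(6)) = (2,5) ∈ E(G2) ✓
All 10 edges of G1 map to edges of G2, and |E(G1)| = |E(G2)| = 10, so φ is a bijection on edges as well as vertices. Hence G1 ≅ G2.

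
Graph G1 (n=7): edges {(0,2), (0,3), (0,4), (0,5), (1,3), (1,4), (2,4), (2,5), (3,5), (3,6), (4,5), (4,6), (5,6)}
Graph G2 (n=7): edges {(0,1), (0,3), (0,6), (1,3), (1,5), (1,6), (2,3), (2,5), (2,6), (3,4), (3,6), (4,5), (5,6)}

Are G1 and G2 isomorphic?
Yes, isomorphic

The graphs are isomorphic.
One valid mapping φ: V(G1) → V(G2): 0→1, 1→4, 2→0, 3→5, 4→3, 5→6, 6→2

Verify φ preserves adjacency — for each edge of G1, its image is an edge of G2:
  (0,2) → (φ(0),φ(2)) = (0,1) ∈ E(G2) ✓
  (0,3) → (φ(0),φ(3)) = (1,5) ∈ E(G2) ✓
  (0,4) → (φ(0),φ(4)) = (1,3) ∈ E(G2) ✓
  (0,5) → (φ(0),φ(5)) = (1,6) ∈ E(G2) ✓
  (1,3) → (φ(1),φ(3)) = (4,5) ∈ E(G2) ✓
  (1,4) → (φ(1),φ(4)) = (3,4) ∈ E(G2) ✓
  (2,4) → (φ(2),φ(4)) = (0,3) ∈ E(G2) ✓
  (2,5) → (φ(2),φ(5)) = (0,6) ∈ E(G2) ✓
  (3,5) → (φ(3),φ(5)) = (5,6) ∈ E(G2) ✓
  (3,6) → (φ(3),φ(6)) = (2,5) ∈ E(G2) ✓
  (4,5) → (φ(4),φ(5)) = (3,6) ∈ E(G2) ✓
  (4,6) → (φ(4),φ(6)) = (2,3) ∈ E(G2) ✓
  (5,6) → (φ(5),φ(6)) = (2,6) ∈ E(G2) ✓
All 13 edges of G1 map to edges of G2, and |E(G1)| = |E(G2)| = 13, so φ is a bijection on edges as well as vertices. Hence G1 ≅ G2.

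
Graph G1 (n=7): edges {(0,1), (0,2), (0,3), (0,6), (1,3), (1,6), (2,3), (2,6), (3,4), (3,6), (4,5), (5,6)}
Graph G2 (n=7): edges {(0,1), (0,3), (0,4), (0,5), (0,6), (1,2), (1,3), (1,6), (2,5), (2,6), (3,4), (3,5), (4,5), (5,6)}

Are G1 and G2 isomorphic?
No, not isomorphic

The graphs are NOT isomorphic.

Counting triangles (3-cliques): G1 has 7, G2 has 9.
Triangle count is an isomorphism invariant, so differing triangle counts rule out isomorphism.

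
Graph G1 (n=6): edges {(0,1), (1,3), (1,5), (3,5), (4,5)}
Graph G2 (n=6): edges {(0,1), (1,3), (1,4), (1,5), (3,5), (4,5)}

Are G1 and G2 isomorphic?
No, not isomorphic

The graphs are NOT isomorphic.

Counting edges: G1 has 5 edge(s); G2 has 6 edge(s).
Edge count is an isomorphism invariant (a bijection on vertices induces a bijection on edges), so differing edge counts rule out isomorphism.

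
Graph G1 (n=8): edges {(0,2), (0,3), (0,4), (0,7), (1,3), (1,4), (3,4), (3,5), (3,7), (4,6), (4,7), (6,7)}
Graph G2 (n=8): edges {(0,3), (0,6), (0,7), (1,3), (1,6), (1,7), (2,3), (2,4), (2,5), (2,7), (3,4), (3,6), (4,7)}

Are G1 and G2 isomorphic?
No, not isomorphic

The graphs are NOT isomorphic.

Counting triangles (3-cliques): G1 has 6, G2 has 4.
Triangle count is an isomorphism invariant, so differing triangle counts rule out isomorphism.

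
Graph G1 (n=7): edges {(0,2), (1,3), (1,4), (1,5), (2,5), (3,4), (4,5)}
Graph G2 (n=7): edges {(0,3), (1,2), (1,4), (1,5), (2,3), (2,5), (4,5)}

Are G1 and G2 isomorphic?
Yes, isomorphic

The graphs are isomorphic.
One valid mapping φ: V(G1) → V(G2): 0→0, 1→5, 2→3, 3→4, 4→1, 5→2, 6→6

Verify φ preserves adjacency — for each edge of G1, its image is an edge of G2:
  (0,2) → (φ(0),φ(2)) = (0,3) ∈ E(G2) ✓
  (1,3) → (φ(1),φ(3)) = (4,5) ∈ E(G2) ✓
  (1,4) → (φ(1),φ(4)) = (1,5) ∈ E(G2) ✓
  (1,5) → (φ(1),φ(5)) = (2,5) ∈ E(G2) ✓
  (2,5) → (φ(2),φ(5)) = (2,3) ∈ E(G2) ✓
  (3,4) → (φ(3),φ(4)) = (1,4) ∈ E(G2) ✓
  (4,5) → (φ(4),φ(5)) = (1,2) ∈ E(G2) ✓
All 7 edges of G1 map to edges of G2, and |E(G1)| = |E(G2)| = 7, so φ is a bijection on edges as well as vertices. Hence G1 ≅ G2.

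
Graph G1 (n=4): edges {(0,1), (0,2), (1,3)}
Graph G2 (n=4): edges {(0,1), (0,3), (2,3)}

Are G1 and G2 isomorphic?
Yes, isomorphic

The graphs are isomorphic.
One valid mapping φ: V(G1) → V(G2): 0→0, 1→3, 2→1, 3→2

Verify φ preserves adjacency — for each edge of G1, its image is an edge of G2:
  (0,1) → (φ(0),φ(1)) = (0,3) ∈ E(G2) ✓
  (0,2) → (φ(0),φ(2)) = (0,1) ∈ E(G2) ✓
  (1,3) → (φ(1),φ(3)) = (2,3) ∈ E(G2) ✓
All 3 edges of G1 map to edges of G2, and |E(G1)| = |E(G2)| = 3, so φ is a bijection on edges as well as vertices. Hence G1 ≅ G2.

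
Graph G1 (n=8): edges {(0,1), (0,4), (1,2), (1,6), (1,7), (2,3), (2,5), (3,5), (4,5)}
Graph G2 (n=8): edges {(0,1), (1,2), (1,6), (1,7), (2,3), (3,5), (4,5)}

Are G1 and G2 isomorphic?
No, not isomorphic

The graphs are NOT isomorphic.

Counting edges: G1 has 9 edge(s); G2 has 7 edge(s).
Edge count is an isomorphism invariant (a bijection on vertices induces a bijection on edges), so differing edge counts rule out isomorphism.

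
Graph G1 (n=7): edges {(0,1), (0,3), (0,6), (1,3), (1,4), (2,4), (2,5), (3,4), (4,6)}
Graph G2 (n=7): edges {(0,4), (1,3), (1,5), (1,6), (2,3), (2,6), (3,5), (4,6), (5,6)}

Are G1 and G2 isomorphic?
Yes, isomorphic

The graphs are isomorphic.
One valid mapping φ: V(G1) → V(G2): 0→3, 1→5, 2→4, 3→1, 4→6, 5→0, 6→2

Verify φ preserves adjacency — for each edge of G1, its image is an edge of G2:
  (0,1) → (φ(0),φ(1)) = (3,5) ∈ E(G2) ✓
  (0,3) → (φ(0),φ(3)) = (1,3) ∈ E(G2) ✓
  (0,6) → (φ(0),φ(6)) = (2,3) ∈ E(G2) ✓
  (1,3) → (φ(1),φ(3)) = (1,5) ∈ E(G2) ✓
  (1,4) → (φ(1),φ(4)) = (5,6) ∈ E(G2) ✓
  (2,4) → (φ(2),φ(4)) = (4,6) ∈ E(G2) ✓
  (2,5) → (φ(2),φ(5)) = (0,4) ∈ E(G2) ✓
  (3,4) → (φ(3),φ(4)) = (1,6) ∈ E(G2) ✓
  (4,6) → (φ(4),φ(6)) = (2,6) ∈ E(G2) ✓
All 9 edges of G1 map to edges of G2, and |E(G1)| = |E(G2)| = 9, so φ is a bijection on edges as well as vertices. Hence G1 ≅ G2.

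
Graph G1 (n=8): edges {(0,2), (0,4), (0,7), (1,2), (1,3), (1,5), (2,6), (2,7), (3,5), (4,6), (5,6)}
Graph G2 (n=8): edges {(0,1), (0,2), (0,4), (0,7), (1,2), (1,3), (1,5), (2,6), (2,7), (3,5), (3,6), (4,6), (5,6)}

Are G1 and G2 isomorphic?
No, not isomorphic

The graphs are NOT isomorphic.

Counting edges: G1 has 11 edge(s); G2 has 13 edge(s).
Edge count is an isomorphism invariant (a bijection on vertices induces a bijection on edges), so differing edge counts rule out isomorphism.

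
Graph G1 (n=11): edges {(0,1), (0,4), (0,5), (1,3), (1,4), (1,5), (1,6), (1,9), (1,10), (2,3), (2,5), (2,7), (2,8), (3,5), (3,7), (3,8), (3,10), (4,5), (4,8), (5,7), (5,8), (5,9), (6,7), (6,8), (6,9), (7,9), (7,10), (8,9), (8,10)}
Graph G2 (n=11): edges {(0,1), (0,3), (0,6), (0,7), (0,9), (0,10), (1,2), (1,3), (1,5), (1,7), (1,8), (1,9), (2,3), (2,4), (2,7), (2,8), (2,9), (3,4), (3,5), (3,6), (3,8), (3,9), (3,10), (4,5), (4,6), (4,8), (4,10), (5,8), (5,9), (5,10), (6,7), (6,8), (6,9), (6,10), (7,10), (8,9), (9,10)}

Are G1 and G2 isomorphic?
No, not isomorphic

The graphs are NOT isomorphic.

Degrees in G1: deg(0)=3, deg(1)=7, deg(2)=4, deg(3)=6, deg(4)=4, deg(5)=8, deg(6)=4, deg(7)=6, deg(8)=7, deg(9)=5, deg(10)=4.
Sorted degree sequence of G1: [8, 7, 7, 6, 6, 5, 4, 4, 4, 4, 3].
Degrees in G2: deg(0)=6, deg(1)=7, deg(2)=6, deg(3)=9, deg(4)=6, deg(5)=6, deg(6)=7, deg(7)=5, deg(8)=7, deg(9)=8, deg(10)=7.
Sorted degree sequence of G2: [9, 8, 7, 7, 7, 7, 6, 6, 6, 6, 5].
The (sorted) degree sequence is an isomorphism invariant, so since G1 and G2 have different degree sequences they cannot be isomorphic.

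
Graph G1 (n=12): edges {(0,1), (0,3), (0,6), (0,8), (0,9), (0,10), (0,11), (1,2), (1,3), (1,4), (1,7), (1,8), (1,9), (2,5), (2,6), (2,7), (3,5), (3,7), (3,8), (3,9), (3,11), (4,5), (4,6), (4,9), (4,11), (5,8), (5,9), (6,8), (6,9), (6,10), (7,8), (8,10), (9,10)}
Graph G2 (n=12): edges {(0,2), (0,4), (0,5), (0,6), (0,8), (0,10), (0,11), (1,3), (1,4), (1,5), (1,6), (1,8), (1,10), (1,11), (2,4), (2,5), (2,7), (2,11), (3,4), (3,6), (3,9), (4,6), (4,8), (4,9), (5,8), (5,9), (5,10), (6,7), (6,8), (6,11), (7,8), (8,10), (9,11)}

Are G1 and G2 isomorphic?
Yes, isomorphic

The graphs are isomorphic.
One valid mapping φ: V(G1) → V(G2): 0→8, 1→4, 2→9, 3→6, 4→2, 5→11, 6→5, 7→3, 8→1, 9→0, 10→10, 11→7

Verify φ preserves adjacency — for each edge of G1, its image is an edge of G2:
  (0,1) → (φ(0),φ(1)) = (4,8) ∈ E(G2) ✓
  (0,3) → (φ(0),φ(3)) = (6,8) ∈ E(G2) ✓
  (0,6) → (φ(0),φ(6)) = (5,8) ∈ E(G2) ✓
  (0,8) → (φ(0),φ(8)) = (1,8) ∈ E(G2) ✓
  (0,9) → (φ(0),φ(9)) = (0,8) ∈ E(G2) ✓
  (0,10) → (φ(0),φ(10)) = (8,10) ∈ E(G2) ✓
  (0,11) → (φ(0),φ(11)) = (7,8) ∈ E(G2) ✓
  (1,2) → (φ(1),φ(2)) = (4,9) ∈ E(G2) ✓
  (1,3) → (φ(1),φ(3)) = (4,6) ∈ E(G2) ✓
  (1,4) → (φ(1),φ(4)) = (2,4) ∈ E(G2) ✓
  (1,7) → (φ(1),φ(7)) = (3,4) ∈ E(G2) ✓
  (1,8) → (φ(1),φ(8)) = (1,4) ∈ E(G2) ✓
  (1,9) → (φ(1),φ(9)) = (0,4) ∈ E(G2) ✓
  (2,5) → (φ(2),φ(5)) = (9,11) ∈ E(G2) ✓
  (2,6) → (φ(2),φ(6)) = (5,9) ∈ E(G2) ✓
  (2,7) → (φ(2),φ(7)) = (3,9) ∈ E(G2) ✓
  (3,5) → (φ(3),φ(5)) = (6,11) ∈ E(G2) ✓
  (3,7) → (φ(3),φ(7)) = (3,6) ∈ E(G2) ✓
  (3,8) → (φ(3),φ(8)) = (1,6) ∈ E(G2) ✓
  (3,9) → (φ(3),φ(9)) = (0,6) ∈ E(G2) ✓
  (3,11) → (φ(3),φ(11)) = (6,7) ∈ E(G2) ✓
  (4,5) → (φ(4),φ(5)) = (2,11) ∈ E(G2) ✓
  (4,6) → (φ(4),φ(6)) = (2,5) ∈ E(G2) ✓
  (4,9) → (φ(4),φ(9)) = (0,2) ∈ E(G2) ✓
  (4,11) → (φ(4),φ(11)) = (2,7) ∈ E(G2) ✓
  (5,8) → (φ(5),φ(8)) = (1,11) ∈ E(G2) ✓
  (5,9) → (φ(5),φ(9)) = (0,11) ∈ E(G2) ✓
  (6,8) → (φ(6),φ(8)) = (1,5) ∈ E(G2) ✓
  (6,9) → (φ(6),φ(9)) = (0,5) ∈ E(G2) ✓
  (6,10) → (φ(6),φ(10)) = (5,10) ∈ E(G2) ✓
  (7,8) → (φ(7),φ(8)) = (1,3) ∈ E(G2) ✓
  (8,10) → (φ(8),φ(10)) = (1,10) ∈ E(G2) ✓
  (9,10) → (φ(9),φ(10)) = (0,10) ∈ E(G2) ✓
All 33 edges of G1 map to edges of G2, and |E(G1)| = |E(G2)| = 33, so φ is a bijection on edges as well as vertices. Hence G1 ≅ G2.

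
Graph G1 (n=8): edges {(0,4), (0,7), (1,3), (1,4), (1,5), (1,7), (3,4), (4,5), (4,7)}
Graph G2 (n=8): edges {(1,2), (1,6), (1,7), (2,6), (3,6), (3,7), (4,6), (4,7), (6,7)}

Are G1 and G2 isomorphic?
Yes, isomorphic

The graphs are isomorphic.
One valid mapping φ: V(G1) → V(G2): 0→2, 1→7, 2→5, 3→3, 4→6, 5→4, 6→0, 7→1

Verify φ preserves adjacency — for each edge of G1, its image is an edge of G2:
  (0,4) → (φ(0),φ(4)) = (2,6) ∈ E(G2) ✓
  (0,7) → (φ(0),φ(7)) = (1,2) ∈ E(G2) ✓
  (1,3) → (φ(1),φ(3)) = (3,7) ∈ E(G2) ✓
  (1,4) → (φ(1),φ(4)) = (6,7) ∈ E(G2) ✓
  (1,5) → (φ(1),φ(5)) = (4,7) ∈ E(G2) ✓
  (1,7) → (φ(1),φ(7)) = (1,7) ∈ E(G2) ✓
  (3,4) → (φ(3),φ(4)) = (3,6) ∈ E(G2) ✓
  (4,5) → (φ(4),φ(5)) = (4,6) ∈ E(G2) ✓
  (4,7) → (φ(4),φ(7)) = (1,6) ∈ E(G2) ✓
All 9 edges of G1 map to edges of G2, and |E(G1)| = |E(G2)| = 9, so φ is a bijection on edges as well as vertices. Hence G1 ≅ G2.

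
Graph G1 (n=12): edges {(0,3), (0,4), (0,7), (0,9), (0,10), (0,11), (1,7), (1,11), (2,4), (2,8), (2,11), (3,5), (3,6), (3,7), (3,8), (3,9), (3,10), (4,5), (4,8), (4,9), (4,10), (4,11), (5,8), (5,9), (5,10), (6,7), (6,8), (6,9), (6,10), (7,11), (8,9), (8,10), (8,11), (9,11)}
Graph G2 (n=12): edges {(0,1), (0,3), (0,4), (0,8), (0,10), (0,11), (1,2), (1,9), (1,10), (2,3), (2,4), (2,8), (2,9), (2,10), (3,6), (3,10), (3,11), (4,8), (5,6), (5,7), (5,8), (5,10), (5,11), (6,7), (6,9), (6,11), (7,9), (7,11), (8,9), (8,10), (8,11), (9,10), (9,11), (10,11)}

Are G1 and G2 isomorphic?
No, not isomorphic

The graphs are NOT isomorphic.

Degrees in G1: deg(0)=6, deg(1)=2, deg(2)=3, deg(3)=7, deg(4)=7, deg(5)=5, deg(6)=5, deg(7)=5, deg(8)=8, deg(9)=7, deg(10)=6, deg(11)=7.
Sorted degree sequence of G1: [8, 7, 7, 7, 7, 6, 6, 5, 5, 5, 3, 2].
Degrees in G2: deg(0)=6, deg(1)=4, deg(2)=6, deg(3)=5, deg(4)=3, deg(5)=5, deg(6)=5, deg(7)=4, deg(8)=7, deg(9)=7, deg(10)=8, deg(11)=8.
Sorted degree sequence of G2: [8, 8, 7, 7, 6, 6, 5, 5, 5, 4, 4, 3].
The (sorted) degree sequence is an isomorphism invariant, so since G1 and G2 have different degree sequences they cannot be isomorphic.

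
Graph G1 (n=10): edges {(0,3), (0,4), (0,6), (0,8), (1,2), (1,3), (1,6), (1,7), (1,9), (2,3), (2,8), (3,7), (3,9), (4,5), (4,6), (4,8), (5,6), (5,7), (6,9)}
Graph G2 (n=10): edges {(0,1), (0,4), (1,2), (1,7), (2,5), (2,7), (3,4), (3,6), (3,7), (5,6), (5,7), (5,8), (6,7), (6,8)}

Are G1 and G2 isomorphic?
No, not isomorphic

The graphs are NOT isomorphic.

Degrees in G1: deg(0)=4, deg(1)=5, deg(2)=3, deg(3)=5, deg(4)=4, deg(5)=3, deg(6)=5, deg(7)=3, deg(8)=3, deg(9)=3.
Sorted degree sequence of G1: [5, 5, 5, 4, 4, 3, 3, 3, 3, 3].
Degrees in G2: deg(0)=2, deg(1)=3, deg(2)=3, deg(3)=3, deg(4)=2, deg(5)=4, deg(6)=4, deg(7)=5, deg(8)=2, deg(9)=0.
Sorted degree sequence of G2: [5, 4, 4, 3, 3, 3, 2, 2, 2, 0].
The (sorted) degree sequence is an isomorphism invariant, so since G1 and G2 have different degree sequences they cannot be isomorphic.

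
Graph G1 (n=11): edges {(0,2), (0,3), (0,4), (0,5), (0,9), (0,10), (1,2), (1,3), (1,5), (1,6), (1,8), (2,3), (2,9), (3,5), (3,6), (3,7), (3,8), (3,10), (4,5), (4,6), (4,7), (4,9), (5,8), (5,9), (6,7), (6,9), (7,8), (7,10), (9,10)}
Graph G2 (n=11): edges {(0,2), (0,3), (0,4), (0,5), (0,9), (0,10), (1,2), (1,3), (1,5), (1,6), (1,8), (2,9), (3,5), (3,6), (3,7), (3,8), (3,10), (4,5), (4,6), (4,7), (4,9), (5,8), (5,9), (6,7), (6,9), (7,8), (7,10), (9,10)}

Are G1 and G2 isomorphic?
No, not isomorphic

The graphs are NOT isomorphic.

Counting edges: G1 has 29 edge(s); G2 has 28 edge(s).
Edge count is an isomorphism invariant (a bijection on vertices induces a bijection on edges), so differing edge counts rule out isomorphism.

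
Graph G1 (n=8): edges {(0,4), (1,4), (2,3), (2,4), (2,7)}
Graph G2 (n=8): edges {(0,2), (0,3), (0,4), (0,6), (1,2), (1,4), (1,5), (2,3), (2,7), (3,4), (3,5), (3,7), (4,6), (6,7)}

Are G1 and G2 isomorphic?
No, not isomorphic

The graphs are NOT isomorphic.

Degrees in G1: deg(0)=1, deg(1)=1, deg(2)=3, deg(3)=1, deg(4)=3, deg(5)=0, deg(6)=0, deg(7)=1.
Sorted degree sequence of G1: [3, 3, 1, 1, 1, 1, 0, 0].
Degrees in G2: deg(0)=4, deg(1)=3, deg(2)=4, deg(3)=5, deg(4)=4, deg(5)=2, deg(6)=3, deg(7)=3.
Sorted degree sequence of G2: [5, 4, 4, 4, 3, 3, 3, 2].
The (sorted) degree sequence is an isomorphism invariant, so since G1 and G2 have different degree sequences they cannot be isomorphic.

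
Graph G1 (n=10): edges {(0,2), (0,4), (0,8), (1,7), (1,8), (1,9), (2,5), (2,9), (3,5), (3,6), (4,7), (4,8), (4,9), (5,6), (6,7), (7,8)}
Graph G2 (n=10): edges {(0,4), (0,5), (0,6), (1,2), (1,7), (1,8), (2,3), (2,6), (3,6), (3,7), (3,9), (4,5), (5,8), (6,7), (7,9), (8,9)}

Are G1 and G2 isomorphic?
Yes, isomorphic

The graphs are isomorphic.
One valid mapping φ: V(G1) → V(G2): 0→9, 1→2, 2→8, 3→4, 4→7, 5→5, 6→0, 7→6, 8→3, 9→1

Verify φ preserves adjacency — for each edge of G1, its image is an edge of G2:
  (0,2) → (φ(0),φ(2)) = (8,9) ∈ E(G2) ✓
  (0,4) → (φ(0),φ(4)) = (7,9) ∈ E(G2) ✓
  (0,8) → (φ(0),φ(8)) = (3,9) ∈ E(G2) ✓
  (1,7) → (φ(1),φ(7)) = (2,6) ∈ E(G2) ✓
  (1,8) → (φ(1),φ(8)) = (2,3) ∈ E(G2) ✓
  (1,9) → (φ(1),φ(9)) = (1,2) ∈ E(G2) ✓
  (2,5) → (φ(2),φ(5)) = (5,8) ∈ E(G2) ✓
  (2,9) → (φ(2),φ(9)) = (1,8) ∈ E(G2) ✓
  (3,5) → (φ(3),φ(5)) = (4,5) ∈ E(G2) ✓
  (3,6) → (φ(3),φ(6)) = (0,4) ∈ E(G2) ✓
  (4,7) → (φ(4),φ(7)) = (6,7) ∈ E(G2) ✓
  (4,8) → (φ(4),φ(8)) = (3,7) ∈ E(G2) ✓
  (4,9) → (φ(4),φ(9)) = (1,7) ∈ E(G2) ✓
  (5,6) → (φ(5),φ(6)) = (0,5) ∈ E(G2) ✓
  (6,7) → (φ(6),φ(7)) = (0,6) ∈ E(G2) ✓
  (7,8) → (φ(7),φ(8)) = (3,6) ∈ E(G2) ✓
All 16 edges of G1 map to edges of G2, and |E(G1)| = |E(G2)| = 16, so φ is a bijection on edges as well as vertices. Hence G1 ≅ G2.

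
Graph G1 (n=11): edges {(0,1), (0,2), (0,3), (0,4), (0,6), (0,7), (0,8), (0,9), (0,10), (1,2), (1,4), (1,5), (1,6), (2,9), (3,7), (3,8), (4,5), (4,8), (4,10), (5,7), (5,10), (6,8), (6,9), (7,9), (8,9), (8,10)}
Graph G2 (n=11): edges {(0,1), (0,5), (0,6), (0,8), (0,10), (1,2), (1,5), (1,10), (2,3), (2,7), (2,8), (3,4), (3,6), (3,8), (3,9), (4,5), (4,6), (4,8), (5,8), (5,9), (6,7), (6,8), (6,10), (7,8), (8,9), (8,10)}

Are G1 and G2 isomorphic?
Yes, isomorphic

The graphs are isomorphic.
One valid mapping φ: V(G1) → V(G2): 0→8, 1→5, 2→9, 3→7, 4→0, 5→1, 6→4, 7→2, 8→6, 9→3, 10→10

Verify φ preserves adjacency — for each edge of G1, its image is an edge of G2:
  (0,1) → (φ(0),φ(1)) = (5,8) ∈ E(G2) ✓
  (0,2) → (φ(0),φ(2)) = (8,9) ∈ E(G2) ✓
  (0,3) → (φ(0),φ(3)) = (7,8) ∈ E(G2) ✓
  (0,4) → (φ(0),φ(4)) = (0,8) ∈ E(G2) ✓
  (0,6) → (φ(0),φ(6)) = (4,8) ∈ E(G2) ✓
  (0,7) → (φ(0),φ(7)) = (2,8) ∈ E(G2) ✓
  (0,8) → (φ(0),φ(8)) = (6,8) ∈ E(G2) ✓
  (0,9) → (φ(0),φ(9)) = (3,8) ∈ E(G2) ✓
  (0,10) → (φ(0),φ(10)) = (8,10) ∈ E(G2) ✓
  (1,2) → (φ(1),φ(2)) = (5,9) ∈ E(G2) ✓
  (1,4) → (φ(1),φ(4)) = (0,5) ∈ E(G2) ✓
  (1,5) → (φ(1),φ(5)) = (1,5) ∈ E(G2) ✓
  (1,6) → (φ(1),φ(6)) = (4,5) ∈ E(G2) ✓
  (2,9) → (φ(2),φ(9)) = (3,9) ∈ E(G2) ✓
  (3,7) → (φ(3),φ(7)) = (2,7) ∈ E(G2) ✓
  (3,8) → (φ(3),φ(8)) = (6,7) ∈ E(G2) ✓
  (4,5) → (φ(4),φ(5)) = (0,1) ∈ E(G2) ✓
  (4,8) → (φ(4),φ(8)) = (0,6) ∈ E(G2) ✓
  (4,10) → (φ(4),φ(10)) = (0,10) ∈ E(G2) ✓
  (5,7) → (φ(5),φ(7)) = (1,2) ∈ E(G2) ✓
  (5,10) → (φ(5),φ(10)) = (1,10) ∈ E(G2) ✓
  (6,8) → (φ(6),φ(8)) = (4,6) ∈ E(G2) ✓
  (6,9) → (φ(6),φ(9)) = (3,4) ∈ E(G2) ✓
  (7,9) → (φ(7),φ(9)) = (2,3) ∈ E(G2) ✓
  (8,9) → (φ(8),φ(9)) = (3,6) ∈ E(G2) ✓
  (8,10) → (φ(8),φ(10)) = (6,10) ∈ E(G2) ✓
All 26 edges of G1 map to edges of G2, and |E(G1)| = |E(G2)| = 26, so φ is a bijection on edges as well as vertices. Hence G1 ≅ G2.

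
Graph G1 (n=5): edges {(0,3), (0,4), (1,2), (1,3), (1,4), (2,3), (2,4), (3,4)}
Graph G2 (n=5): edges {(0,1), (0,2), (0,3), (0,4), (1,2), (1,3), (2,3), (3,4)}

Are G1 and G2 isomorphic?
Yes, isomorphic

The graphs are isomorphic.
One valid mapping φ: V(G1) → V(G2): 0→4, 1→2, 2→1, 3→3, 4→0

Verify φ preserves adjacency — for each edge of G1, its image is an edge of G2:
  (0,3) → (φ(0),φ(3)) = (3,4) ∈ E(G2) ✓
  (0,4) → (φ(0),φ(4)) = (0,4) ∈ E(G2) ✓
  (1,2) → (φ(1),φ(2)) = (1,2) ∈ E(G2) ✓
  (1,3) → (φ(1),φ(3)) = (2,3) ∈ E(G2) ✓
  (1,4) → (φ(1),φ(4)) = (0,2) ∈ E(G2) ✓
  (2,3) → (φ(2),φ(3)) = (1,3) ∈ E(G2) ✓
  (2,4) → (φ(2),φ(4)) = (0,1) ∈ E(G2) ✓
  (3,4) → (φ(3),φ(4)) = (0,3) ∈ E(G2) ✓
All 8 edges of G1 map to edges of G2, and |E(G1)| = |E(G2)| = 8, so φ is a bijection on edges as well as vertices. Hence G1 ≅ G2.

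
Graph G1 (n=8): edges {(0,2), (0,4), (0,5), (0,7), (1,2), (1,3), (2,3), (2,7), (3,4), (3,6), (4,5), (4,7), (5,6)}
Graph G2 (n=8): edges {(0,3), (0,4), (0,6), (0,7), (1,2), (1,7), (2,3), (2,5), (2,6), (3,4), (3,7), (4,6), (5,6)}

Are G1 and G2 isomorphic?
Yes, isomorphic

The graphs are isomorphic.
One valid mapping φ: V(G1) → V(G2): 0→0, 1→5, 2→6, 3→2, 4→3, 5→7, 6→1, 7→4

Verify φ preserves adjacency — for each edge of G1, its image is an edge of G2:
  (0,2) → (φ(0),φ(2)) = (0,6) ∈ E(G2) ✓
  (0,4) → (φ(0),φ(4)) = (0,3) ∈ E(G2) ✓
  (0,5) → (φ(0),φ(5)) = (0,7) ∈ E(G2) ✓
  (0,7) → (φ(0),φ(7)) = (0,4) ∈ E(G2) ✓
  (1,2) → (φ(1),φ(2)) = (5,6) ∈ E(G2) ✓
  (1,3) → (φ(1),φ(3)) = (2,5) ∈ E(G2) ✓
  (2,3) → (φ(2),φ(3)) = (2,6) ∈ E(G2) ✓
  (2,7) → (φ(2),φ(7)) = (4,6) ∈ E(G2) ✓
  (3,4) → (φ(3),φ(4)) = (2,3) ∈ E(G2) ✓
  (3,6) → (φ(3),φ(6)) = (1,2) ∈ E(G2) ✓
  (4,5) → (φ(4),φ(5)) = (3,7) ∈ E(G2) ✓
  (4,7) → (φ(4),φ(7)) = (3,4) ∈ E(G2) ✓
  (5,6) → (φ(5),φ(6)) = (1,7) ∈ E(G2) ✓
All 13 edges of G1 map to edges of G2, and |E(G1)| = |E(G2)| = 13, so φ is a bijection on edges as well as vertices. Hence G1 ≅ G2.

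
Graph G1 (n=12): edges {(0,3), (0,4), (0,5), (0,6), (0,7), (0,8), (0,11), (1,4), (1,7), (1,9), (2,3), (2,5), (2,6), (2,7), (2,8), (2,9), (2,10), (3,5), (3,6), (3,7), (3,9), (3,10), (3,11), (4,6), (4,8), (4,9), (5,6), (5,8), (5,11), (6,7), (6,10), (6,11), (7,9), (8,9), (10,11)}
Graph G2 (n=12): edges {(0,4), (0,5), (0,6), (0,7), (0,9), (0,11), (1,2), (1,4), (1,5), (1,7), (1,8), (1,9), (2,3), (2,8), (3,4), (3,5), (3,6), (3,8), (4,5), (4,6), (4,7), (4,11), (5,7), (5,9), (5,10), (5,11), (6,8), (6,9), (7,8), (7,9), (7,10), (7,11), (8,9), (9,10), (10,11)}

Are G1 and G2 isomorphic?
Yes, isomorphic

The graphs are isomorphic.
One valid mapping φ: V(G1) → V(G2): 0→4, 1→2, 2→9, 3→7, 4→3, 5→0, 6→5, 7→1, 8→6, 9→8, 10→10, 11→11

Verify φ preserves adjacency — for each edge of G1, its image is an edge of G2:
  (0,3) → (φ(0),φ(3)) = (4,7) ∈ E(G2) ✓
  (0,4) → (φ(0),φ(4)) = (3,4) ∈ E(G2) ✓
  (0,5) → (φ(0),φ(5)) = (0,4) ∈ E(G2) ✓
  (0,6) → (φ(0),φ(6)) = (4,5) ∈ E(G2) ✓
  (0,7) → (φ(0),φ(7)) = (1,4) ∈ E(G2) ✓
  (0,8) → (φ(0),φ(8)) = (4,6) ∈ E(G2) ✓
  (0,11) → (φ(0),φ(11)) = (4,11) ∈ E(G2) ✓
  (1,4) → (φ(1),φ(4)) = (2,3) ∈ E(G2) ✓
  (1,7) → (φ(1),φ(7)) = (1,2) ∈ E(G2) ✓
  (1,9) → (φ(1),φ(9)) = (2,8) ∈ E(G2) ✓
  (2,3) → (φ(2),φ(3)) = (7,9) ∈ E(G2) ✓
  (2,5) → (φ(2),φ(5)) = (0,9) ∈ E(G2) ✓
  (2,6) → (φ(2),φ(6)) = (5,9) ∈ E(G2) ✓
  (2,7) → (φ(2),φ(7)) = (1,9) ∈ E(G2) ✓
  (2,8) → (φ(2),φ(8)) = (6,9) ∈ E(G2) ✓
  (2,9) → (φ(2),φ(9)) = (8,9) ∈ E(G2) ✓
  (2,10) → (φ(2),φ(10)) = (9,10) ∈ E(G2) ✓
  (3,5) → (φ(3),φ(5)) = (0,7) ∈ E(G2) ✓
  (3,6) → (φ(3),φ(6)) = (5,7) ∈ E(G2) ✓
  (3,7) → (φ(3),φ(7)) = (1,7) ∈ E(G2) ✓
  (3,9) → (φ(3),φ(9)) = (7,8) ∈ E(G2) ✓
  (3,10) → (φ(3),φ(10)) = (7,10) ∈ E(G2) ✓
  (3,11) → (φ(3),φ(11)) = (7,11) ∈ E(G2) ✓
  (4,6) → (φ(4),φ(6)) = (3,5) ∈ E(G2) ✓
  (4,8) → (φ(4),φ(8)) = (3,6) ∈ E(G2) ✓
  (4,9) → (φ(4),φ(9)) = (3,8) ∈ E(G2) ✓
  (5,6) → (φ(5),φ(6)) = (0,5) ∈ E(G2) ✓
  (5,8) → (φ(5),φ(8)) = (0,6) ∈ E(G2) ✓
  (5,11) → (φ(5),φ(11)) = (0,11) ∈ E(G2) ✓
  (6,7) → (φ(6),φ(7)) = (1,5) ∈ E(G2) ✓
  (6,10) → (φ(6),φ(10)) = (5,10) ∈ E(G2) ✓
  (6,11) → (φ(6),φ(11)) = (5,11) ∈ E(G2) ✓
  (7,9) → (φ(7),φ(9)) = (1,8) ∈ E(G2) ✓
  (8,9) → (φ(8),φ(9)) = (6,8) ∈ E(G2) ✓
  (10,11) → (φ(10),φ(11)) = (10,11) ∈ E(G2) ✓
All 35 edges of G1 map to edges of G2, and |E(G1)| = |E(G2)| = 35, so φ is a bijection on edges as well as vertices. Hence G1 ≅ G2.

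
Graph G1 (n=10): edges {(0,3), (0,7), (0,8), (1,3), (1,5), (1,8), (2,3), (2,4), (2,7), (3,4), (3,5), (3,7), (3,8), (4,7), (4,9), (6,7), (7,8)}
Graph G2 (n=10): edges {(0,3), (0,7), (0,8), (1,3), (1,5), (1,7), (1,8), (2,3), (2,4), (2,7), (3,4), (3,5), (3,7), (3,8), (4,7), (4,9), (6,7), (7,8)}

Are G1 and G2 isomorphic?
No, not isomorphic

The graphs are NOT isomorphic.

Counting edges: G1 has 17 edge(s); G2 has 18 edge(s).
Edge count is an isomorphism invariant (a bijection on vertices induces a bijection on edges), so differing edge counts rule out isomorphism.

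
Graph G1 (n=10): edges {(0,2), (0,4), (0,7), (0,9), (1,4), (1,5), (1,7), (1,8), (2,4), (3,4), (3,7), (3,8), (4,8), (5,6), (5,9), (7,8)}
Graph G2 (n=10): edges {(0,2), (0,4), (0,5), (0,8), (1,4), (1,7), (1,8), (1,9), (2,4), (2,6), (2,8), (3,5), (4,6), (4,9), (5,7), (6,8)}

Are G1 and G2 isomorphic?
Yes, isomorphic

The graphs are isomorphic.
One valid mapping φ: V(G1) → V(G2): 0→1, 1→0, 2→9, 3→6, 4→4, 5→5, 6→3, 7→8, 8→2, 9→7

Verify φ preserves adjacency — for each edge of G1, its image is an edge of G2:
  (0,2) → (φ(0),φ(2)) = (1,9) ∈ E(G2) ✓
  (0,4) → (φ(0),φ(4)) = (1,4) ∈ E(G2) ✓
  (0,7) → (φ(0),φ(7)) = (1,8) ∈ E(G2) ✓
  (0,9) → (φ(0),φ(9)) = (1,7) ∈ E(G2) ✓
  (1,4) → (φ(1),φ(4)) = (0,4) ∈ E(G2) ✓
  (1,5) → (φ(1),φ(5)) = (0,5) ∈ E(G2) ✓
  (1,7) → (φ(1),φ(7)) = (0,8) ∈ E(G2) ✓
  (1,8) → (φ(1),φ(8)) = (0,2) ∈ E(G2) ✓
  (2,4) → (φ(2),φ(4)) = (4,9) ∈ E(G2) ✓
  (3,4) → (φ(3),φ(4)) = (4,6) ∈ E(G2) ✓
  (3,7) → (φ(3),φ(7)) = (6,8) ∈ E(G2) ✓
  (3,8) → (φ(3),φ(8)) = (2,6) ∈ E(G2) ✓
  (4,8) → (φ(4),φ(8)) = (2,4) ∈ E(G2) ✓
  (5,6) → (φ(5),φ(6)) = (3,5) ∈ E(G2) ✓
  (5,9) → (φ(5),φ(9)) = (5,7) ∈ E(G2) ✓
  (7,8) → (φ(7),φ(8)) = (2,8) ∈ E(G2) ✓
All 16 edges of G1 map to edges of G2, and |E(G1)| = |E(G2)| = 16, so φ is a bijection on edges as well as vertices. Hence G1 ≅ G2.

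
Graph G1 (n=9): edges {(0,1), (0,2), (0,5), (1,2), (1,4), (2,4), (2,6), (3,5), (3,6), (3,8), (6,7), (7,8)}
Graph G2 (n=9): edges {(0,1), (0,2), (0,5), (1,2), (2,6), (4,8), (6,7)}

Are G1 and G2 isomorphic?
No, not isomorphic

The graphs are NOT isomorphic.

Connected components of G1: 1 component(s) with vertex sets [[0, 1, 2, 3, 4, 5, 6, 7, 8]], sizes [9].
Connected components of G2: 3 component(s) with vertex sets [[3], [4, 8], [0, 1, 2, 5, 6, 7]], sizes [1, 2, 6].
The number of connected components (and the multiset of component sizes) is an isomorphism invariant — an isomorphism maps each component of G1 bijectively onto a component of G2. Since G1 has 1 component(s) and G2 has 3, they cannot be isomorphic.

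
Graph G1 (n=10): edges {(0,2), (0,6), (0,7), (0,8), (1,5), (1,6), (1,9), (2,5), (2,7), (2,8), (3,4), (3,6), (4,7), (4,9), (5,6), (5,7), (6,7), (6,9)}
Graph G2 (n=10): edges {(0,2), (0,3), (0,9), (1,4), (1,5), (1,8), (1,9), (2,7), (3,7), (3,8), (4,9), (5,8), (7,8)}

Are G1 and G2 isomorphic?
No, not isomorphic

The graphs are NOT isomorphic.

Counting triangles (3-cliques): G1 has 7, G2 has 3.
Triangle count is an isomorphism invariant, so differing triangle counts rule out isomorphism.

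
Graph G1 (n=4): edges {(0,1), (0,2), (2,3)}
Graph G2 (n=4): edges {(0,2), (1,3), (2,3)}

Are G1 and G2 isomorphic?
Yes, isomorphic

The graphs are isomorphic.
One valid mapping φ: V(G1) → V(G2): 0→3, 1→1, 2→2, 3→0

Verify φ preserves adjacency — for each edge of G1, its image is an edge of G2:
  (0,1) → (φ(0),φ(1)) = (1,3) ∈ E(G2) ✓
  (0,2) → (φ(0),φ(2)) = (2,3) ∈ E(G2) ✓
  (2,3) → (φ(2),φ(3)) = (0,2) ∈ E(G2) ✓
All 3 edges of G1 map to edges of G2, and |E(G1)| = |E(G2)| = 3, so φ is a bijection on edges as well as vertices. Hence G1 ≅ G2.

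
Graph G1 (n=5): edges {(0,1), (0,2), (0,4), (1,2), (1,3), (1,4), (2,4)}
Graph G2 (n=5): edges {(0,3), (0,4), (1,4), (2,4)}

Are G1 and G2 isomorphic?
No, not isomorphic

The graphs are NOT isomorphic.

Counting triangles (3-cliques): G1 has 4, G2 has 0.
Triangle count is an isomorphism invariant, so differing triangle counts rule out isomorphism.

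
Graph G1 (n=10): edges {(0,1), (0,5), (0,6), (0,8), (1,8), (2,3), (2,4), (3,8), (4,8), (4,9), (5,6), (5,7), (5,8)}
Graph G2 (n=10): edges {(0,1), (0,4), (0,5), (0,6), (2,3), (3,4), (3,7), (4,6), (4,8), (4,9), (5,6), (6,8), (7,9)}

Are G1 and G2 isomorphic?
Yes, isomorphic

The graphs are isomorphic.
One valid mapping φ: V(G1) → V(G2): 0→6, 1→8, 2→7, 3→9, 4→3, 5→0, 6→5, 7→1, 8→4, 9→2

Verify φ preserves adjacency — for each edge of G1, its image is an edge of G2:
  (0,1) → (φ(0),φ(1)) = (6,8) ∈ E(G2) ✓
  (0,5) → (φ(0),φ(5)) = (0,6) ∈ E(G2) ✓
  (0,6) → (φ(0),φ(6)) = (5,6) ∈ E(G2) ✓
  (0,8) → (φ(0),φ(8)) = (4,6) ∈ E(G2) ✓
  (1,8) → (φ(1),φ(8)) = (4,8) ∈ E(G2) ✓
  (2,3) → (φ(2),φ(3)) = (7,9) ∈ E(G2) ✓
  (2,4) → (φ(2),φ(4)) = (3,7) ∈ E(G2) ✓
  (3,8) → (φ(3),φ(8)) = (4,9) ∈ E(G2) ✓
  (4,8) → (φ(4),φ(8)) = (3,4) ∈ E(G2) ✓
  (4,9) → (φ(4),φ(9)) = (2,3) ∈ E(G2) ✓
  (5,6) → (φ(5),φ(6)) = (0,5) ∈ E(G2) ✓
  (5,7) → (φ(5),φ(7)) = (0,1) ∈ E(G2) ✓
  (5,8) → (φ(5),φ(8)) = (0,4) ∈ E(G2) ✓
All 13 edges of G1 map to edges of G2, and |E(G1)| = |E(G2)| = 13, so φ is a bijection on edges as well as vertices. Hence G1 ≅ G2.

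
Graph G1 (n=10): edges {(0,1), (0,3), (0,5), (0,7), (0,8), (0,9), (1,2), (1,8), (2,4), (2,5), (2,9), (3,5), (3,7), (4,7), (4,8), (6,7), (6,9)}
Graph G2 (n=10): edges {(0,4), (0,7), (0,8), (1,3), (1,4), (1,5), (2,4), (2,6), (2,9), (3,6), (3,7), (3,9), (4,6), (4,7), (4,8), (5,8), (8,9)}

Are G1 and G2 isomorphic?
Yes, isomorphic

The graphs are isomorphic.
One valid mapping φ: V(G1) → V(G2): 0→4, 1→6, 2→3, 3→0, 4→9, 5→7, 6→5, 7→8, 8→2, 9→1

Verify φ preserves adjacency — for each edge of G1, its image is an edge of G2:
  (0,1) → (φ(0),φ(1)) = (4,6) ∈ E(G2) ✓
  (0,3) → (φ(0),φ(3)) = (0,4) ∈ E(G2) ✓
  (0,5) → (φ(0),φ(5)) = (4,7) ∈ E(G2) ✓
  (0,7) → (φ(0),φ(7)) = (4,8) ∈ E(G2) ✓
  (0,8) → (φ(0),φ(8)) = (2,4) ∈ E(G2) ✓
  (0,9) → (φ(0),φ(9)) = (1,4) ∈ E(G2) ✓
  (1,2) → (φ(1),φ(2)) = (3,6) ∈ E(G2) ✓
  (1,8) → (φ(1),φ(8)) = (2,6) ∈ E(G2) ✓
  (2,4) → (φ(2),φ(4)) = (3,9) ∈ E(G2) ✓
  (2,5) → (φ(2),φ(5)) = (3,7) ∈ E(G2) ✓
  (2,9) → (φ(2),φ(9)) = (1,3) ∈ E(G2) ✓
  (3,5) → (φ(3),φ(5)) = (0,7) ∈ E(G2) ✓
  (3,7) → (φ(3),φ(7)) = (0,8) ∈ E(G2) ✓
  (4,7) → (φ(4),φ(7)) = (8,9) ∈ E(G2) ✓
  (4,8) → (φ(4),φ(8)) = (2,9) ∈ E(G2) ✓
  (6,7) → (φ(6),φ(7)) = (5,8) ∈ E(G2) ✓
  (6,9) → (φ(6),φ(9)) = (1,5) ∈ E(G2) ✓
All 17 edges of G1 map to edges of G2, and |E(G1)| = |E(G2)| = 17, so φ is a bijection on edges as well as vertices. Hence G1 ≅ G2.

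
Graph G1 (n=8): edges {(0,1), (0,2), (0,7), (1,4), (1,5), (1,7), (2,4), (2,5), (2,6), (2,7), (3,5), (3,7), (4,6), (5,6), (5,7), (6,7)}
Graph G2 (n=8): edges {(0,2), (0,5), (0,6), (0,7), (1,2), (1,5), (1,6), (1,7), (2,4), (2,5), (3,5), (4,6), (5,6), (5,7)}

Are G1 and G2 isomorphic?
No, not isomorphic

The graphs are NOT isomorphic.

Counting triangles (3-cliques): G1 has 9, G2 has 6.
Triangle count is an isomorphism invariant, so differing triangle counts rule out isomorphism.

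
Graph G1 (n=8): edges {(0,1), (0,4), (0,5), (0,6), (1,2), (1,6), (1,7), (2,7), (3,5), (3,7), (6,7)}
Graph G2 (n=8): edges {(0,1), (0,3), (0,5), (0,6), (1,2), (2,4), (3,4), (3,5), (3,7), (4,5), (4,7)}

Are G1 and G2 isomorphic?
Yes, isomorphic

The graphs are isomorphic.
One valid mapping φ: V(G1) → V(G2): 0→0, 1→3, 2→7, 3→2, 4→6, 5→1, 6→5, 7→4

Verify φ preserves adjacency — for each edge of G1, its image is an edge of G2:
  (0,1) → (φ(0),φ(1)) = (0,3) ∈ E(G2) ✓
  (0,4) → (φ(0),φ(4)) = (0,6) ∈ E(G2) ✓
  (0,5) → (φ(0),φ(5)) = (0,1) ∈ E(G2) ✓
  (0,6) → (φ(0),φ(6)) = (0,5) ∈ E(G2) ✓
  (1,2) → (φ(1),φ(2)) = (3,7) ∈ E(G2) ✓
  (1,6) → (φ(1),φ(6)) = (3,5) ∈ E(G2) ✓
  (1,7) → (φ(1),φ(7)) = (3,4) ∈ E(G2) ✓
  (2,7) → (φ(2),φ(7)) = (4,7) ∈ E(G2) ✓
  (3,5) → (φ(3),φ(5)) = (1,2) ∈ E(G2) ✓
  (3,7) → (φ(3),φ(7)) = (2,4) ∈ E(G2) ✓
  (6,7) → (φ(6),φ(7)) = (4,5) ∈ E(G2) ✓
All 11 edges of G1 map to edges of G2, and |E(G1)| = |E(G2)| = 11, so φ is a bijection on edges as well as vertices. Hence G1 ≅ G2.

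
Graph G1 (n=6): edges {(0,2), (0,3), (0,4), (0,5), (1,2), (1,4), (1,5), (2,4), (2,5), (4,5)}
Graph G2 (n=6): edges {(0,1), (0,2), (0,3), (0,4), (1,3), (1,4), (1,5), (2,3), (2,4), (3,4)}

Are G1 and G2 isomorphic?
Yes, isomorphic

The graphs are isomorphic.
One valid mapping φ: V(G1) → V(G2): 0→1, 1→2, 2→3, 3→5, 4→4, 5→0

Verify φ preserves adjacency — for each edge of G1, its image is an edge of G2:
  (0,2) → (φ(0),φ(2)) = (1,3) ∈ E(G2) ✓
  (0,3) → (φ(0),φ(3)) = (1,5) ∈ E(G2) ✓
  (0,4) → (φ(0),φ(4)) = (1,4) ∈ E(G2) ✓
  (0,5) → (φ(0),φ(5)) = (0,1) ∈ E(G2) ✓
  (1,2) → (φ(1),φ(2)) = (2,3) ∈ E(G2) ✓
  (1,4) → (φ(1),φ(4)) = (2,4) ∈ E(G2) ✓
  (1,5) → (φ(1),φ(5)) = (0,2) ∈ E(G2) ✓
  (2,4) → (φ(2),φ(4)) = (3,4) ∈ E(G2) ✓
  (2,5) → (φ(2),φ(5)) = (0,3) ∈ E(G2) ✓
  (4,5) → (φ(4),φ(5)) = (0,4) ∈ E(G2) ✓
All 10 edges of G1 map to edges of G2, and |E(G1)| = |E(G2)| = 10, so φ is a bijection on edges as well as vertices. Hence G1 ≅ G2.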